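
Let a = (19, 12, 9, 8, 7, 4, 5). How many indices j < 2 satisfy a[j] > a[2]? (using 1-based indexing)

1 such element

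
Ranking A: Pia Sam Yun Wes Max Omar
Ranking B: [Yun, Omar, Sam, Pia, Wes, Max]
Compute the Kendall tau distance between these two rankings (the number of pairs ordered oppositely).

7

Assign each item its position (1..6) in the first ordering, then rewrite the second ordering as that position sequence:
positions: Pia→1, Sam→2, Yun→3, Wes→4, Max→5, Omar→6
second ordering as positions: [3, 6, 2, 1, 4, 5]
Discordant pairs = inversions in this position sequence.
3: 2, 1 → 2
6: 2, 1, 4, 5 → 4
2: 1 → 1
1: 0
4: 0
5: 0
Total: 2 + 4 + 1 + 0 + 0 + 0 = 7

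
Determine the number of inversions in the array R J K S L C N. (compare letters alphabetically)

There are 11 out-of-order pairs.

Listing every pair i<j with a[i]>a[j] (using 1-based positions):
(1,2): R > J
(1,3): R > K
(1,5): R > L
(1,6): R > C
(1,7): R > N
(2,6): J > C
(3,6): K > C
(4,5): S > L
(4,6): S > C
(4,7): S > N
(5,6): L > C
That's 11 pairs.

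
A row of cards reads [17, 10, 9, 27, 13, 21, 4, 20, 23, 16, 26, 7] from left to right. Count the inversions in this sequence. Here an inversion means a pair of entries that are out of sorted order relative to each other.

Element-by-element contributions:
17 → 10, 9, 13, 4, 16, 7 → 6
10 → 9, 4, 7 → 3
9 → 4, 7 → 2
27 → 13, 21, 4, 20, 23, 16, 26, 7 → 8
13 → 4, 7 → 2
21 → 4, 20, 16, 7 → 4
4 → none → 0
20 → 16, 7 → 2
23 → 16, 7 → 2
16 → 7 → 1
26 → 7 → 1
7 → none → 0
Sum: 6 + 3 + 2 + 8 + 2 + 4 + 0 + 2 + 2 + 1 + 1 + 0 = 31

31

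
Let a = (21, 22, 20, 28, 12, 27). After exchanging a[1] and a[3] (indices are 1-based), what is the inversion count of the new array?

There are 6 inversions.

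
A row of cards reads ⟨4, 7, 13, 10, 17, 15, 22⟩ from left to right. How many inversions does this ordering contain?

2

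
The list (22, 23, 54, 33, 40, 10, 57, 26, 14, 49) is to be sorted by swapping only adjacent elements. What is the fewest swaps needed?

Minimum adjacent swaps = number of inversions (each swap of adjacent out-of-order elements removes one inversion and no swap can remove more).
Count inversions — for each element, later elements that are smaller:
22: 10, 14 → 2
23: 10, 14 → 2
54: 33, 40, 10, 26, 14, 49 → 6
33: 10, 26, 14 → 3
40: 10, 26, 14 → 3
10: none → 0
57: 26, 14, 49 → 3
26: 14 → 1
14: none → 0
49: none → 0
Total inversions: 2 + 2 + 6 + 3 + 3 + 0 + 3 + 1 + 0 + 0 = 20

20 adjacent swaps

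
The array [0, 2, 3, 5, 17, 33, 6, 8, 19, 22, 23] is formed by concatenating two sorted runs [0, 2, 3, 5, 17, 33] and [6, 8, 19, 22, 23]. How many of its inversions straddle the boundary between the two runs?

Count, for every r in R, how many entries of L exceed r:
r = 6: 17, 33 → 2
r = 8: 17, 33 → 2
r = 19: 33 → 1
r = 22: 33 → 1
r = 23: 33 → 1
Cross-inversions: 2 + 2 + 1 + 1 + 1 = 7

Split inversions: 7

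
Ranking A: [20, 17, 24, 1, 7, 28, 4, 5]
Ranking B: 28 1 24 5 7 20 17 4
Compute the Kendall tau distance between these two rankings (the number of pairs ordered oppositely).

16 discordant pairs

Assign each item its position (1..8) in the first ordering, then rewrite the second ordering as that position sequence:
positions: 20→1, 17→2, 24→3, 1→4, 7→5, 28→6, 4→7, 5→8
second ordering as positions: [6, 4, 3, 8, 5, 1, 2, 7]
Discordant pairs = inversions in this position sequence.
6: 4, 3, 5, 1, 2 → 5
4: 3, 1, 2 → 3
3: 1, 2 → 2
8: 5, 1, 2, 7 → 4
5: 1, 2 → 2
1: 0
2: 0
7: 0
Total: 5 + 3 + 2 + 4 + 2 + 0 + 0 + 0 = 16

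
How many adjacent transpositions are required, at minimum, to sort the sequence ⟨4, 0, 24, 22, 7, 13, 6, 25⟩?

Each adjacent swap fixes exactly one inversion, so the minimum swap count equals the number of inversions.
Count inversions — for each element, later elements that are smaller:
4: 0 → 1
0: none → 0
24: 22, 7, 13, 6 → 4
22: 7, 13, 6 → 3
7: 6 → 1
13: 6 → 1
6: none → 0
25: none → 0
Total inversions: 1 + 0 + 4 + 3 + 1 + 1 + 0 + 0 = 10

Swaps: 10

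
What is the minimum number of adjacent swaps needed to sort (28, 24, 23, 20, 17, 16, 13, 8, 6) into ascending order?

Minimum adjacent swaps = number of inversions (each swap of adjacent out-of-order elements removes one inversion and no swap can remove more).
Count inversions — for each element, later elements that are smaller:
28: 24, 23, 20, 17, 16, 13, 8, 6 → 8
24: 23, 20, 17, 16, 13, 8, 6 → 7
23: 20, 17, 16, 13, 8, 6 → 6
20: 17, 16, 13, 8, 6 → 5
17: 16, 13, 8, 6 → 4
16: 13, 8, 6 → 3
13: 8, 6 → 2
8: 6 → 1
6: none → 0
Total inversions: 8 + 7 + 6 + 5 + 4 + 3 + 2 + 1 + 0 = 36

36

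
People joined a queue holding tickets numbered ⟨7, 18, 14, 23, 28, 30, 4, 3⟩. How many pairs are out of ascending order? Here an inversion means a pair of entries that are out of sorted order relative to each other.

14 out-of-order pairs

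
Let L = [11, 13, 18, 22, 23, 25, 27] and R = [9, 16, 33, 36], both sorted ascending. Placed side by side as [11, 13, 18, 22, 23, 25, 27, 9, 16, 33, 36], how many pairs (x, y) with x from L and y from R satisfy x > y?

There are 12 split inversions.

Take each right-half value and tally the left-half values above it:
r = 9: 11, 13, 18, 22, 23, 25, 27 → 7
r = 16: 18, 22, 23, 25, 27 → 5
r = 33: none → 0
r = 36: none → 0
Cross-inversions: 7 + 5 + 0 + 0 = 12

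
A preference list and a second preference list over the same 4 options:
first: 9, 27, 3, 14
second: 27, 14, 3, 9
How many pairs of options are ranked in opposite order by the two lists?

There are 4 pairs.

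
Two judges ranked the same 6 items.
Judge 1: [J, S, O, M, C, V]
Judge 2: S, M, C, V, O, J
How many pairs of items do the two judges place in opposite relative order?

8

Assign each item its position (1..6) in the first ordering, then rewrite the second ordering as that position sequence:
positions: J→1, S→2, O→3, M→4, C→5, V→6
second ordering as positions: [2, 4, 5, 6, 3, 1]
Discordant pairs = inversions in this position sequence.
2: 1 → 1
4: 3, 1 → 2
5: 3, 1 → 2
6: 3, 1 → 2
3: 1 → 1
1: 0
Total: 1 + 2 + 2 + 2 + 1 + 0 = 8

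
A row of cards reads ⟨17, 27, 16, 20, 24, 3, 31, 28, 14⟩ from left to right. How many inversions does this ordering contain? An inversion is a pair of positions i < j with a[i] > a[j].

Sweep left to right; for each value list the smaller values that follow it:
17 → 16, 3, 14 → 3
27 → 16, 20, 24, 3, 14 → 5
16 → 3, 14 → 2
20 → 3, 14 → 2
24 → 3, 14 → 2
3 → none → 0
31 → 28, 14 → 2
28 → 14 → 1
14 → none → 0
Sum: 3 + 5 + 2 + 2 + 2 + 0 + 2 + 1 + 0 = 17

17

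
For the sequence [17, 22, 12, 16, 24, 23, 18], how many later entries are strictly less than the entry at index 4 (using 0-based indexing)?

2 such elements

The element at index 4 is 24.
Elements after it: 23, 18
Those smaller than 24: 23, 18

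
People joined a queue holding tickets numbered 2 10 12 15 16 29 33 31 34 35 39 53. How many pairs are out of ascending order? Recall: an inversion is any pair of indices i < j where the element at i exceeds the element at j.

Inversions: 1

For each element, count later entries that are smaller:
2 → none → 0
10 → none → 0
12 → none → 0
15 → none → 0
16 → none → 0
29 → none → 0
33 → 31 → 1
31 → none → 0
34 → none → 0
35 → none → 0
39 → none → 0
53 → none → 0
Sum: 0 + 0 + 0 + 0 + 0 + 0 + 1 + 0 + 0 + 0 + 0 + 0 = 1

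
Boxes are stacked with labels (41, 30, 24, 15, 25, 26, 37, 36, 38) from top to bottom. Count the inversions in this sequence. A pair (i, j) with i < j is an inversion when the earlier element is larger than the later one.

14

For each element, count later entries that are smaller:
41: 8
30: 4
24: 1
15: 0
25: 0
26: 0
37: 1
36: 0
38: 0
Sum: 8 + 4 + 1 + 0 + 0 + 0 + 1 + 0 + 0 = 14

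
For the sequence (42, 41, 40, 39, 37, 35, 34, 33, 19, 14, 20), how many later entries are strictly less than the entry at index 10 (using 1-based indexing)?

0

The element at index 10 is 14.
Elements after it: 20
None of them are smaller than 14.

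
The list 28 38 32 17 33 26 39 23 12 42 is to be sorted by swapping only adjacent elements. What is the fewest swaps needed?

23 adjacent swaps

Minimum adjacent swaps = number of inversions (each swap of adjacent out-of-order elements removes one inversion and no swap can remove more).
Count inversions — for each element, later elements that are smaller:
28: 17, 26, 23, 12 → 4
38: 32, 17, 33, 26, 23, 12 → 6
32: 17, 26, 23, 12 → 4
17: 12 → 1
33: 26, 23, 12 → 3
26: 23, 12 → 2
39: 23, 12 → 2
23: 12 → 1
12: none → 0
42: none → 0
Total inversions: 4 + 6 + 4 + 1 + 3 + 2 + 2 + 1 + 0 + 0 = 23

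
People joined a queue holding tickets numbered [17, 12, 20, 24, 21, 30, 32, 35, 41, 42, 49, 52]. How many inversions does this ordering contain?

2

For each element, count later entries that are smaller:
17: 1
12: 0
20: 0
24: 1
21: 0
30: 0
32: 0
35: 0
41: 0
42: 0
49: 0
52: 0
Sum: 1 + 0 + 0 + 1 + 0 + 0 + 0 + 0 + 0 + 0 + 0 + 0 = 2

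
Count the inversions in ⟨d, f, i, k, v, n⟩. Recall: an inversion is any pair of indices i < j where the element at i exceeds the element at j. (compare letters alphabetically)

There is 1 inversion.

For each element, count later entries that are smaller:
d: 0
f: 0
i: 0
k: 0
v: 1
n: 0
Sum: 0 + 0 + 0 + 0 + 1 + 0 = 1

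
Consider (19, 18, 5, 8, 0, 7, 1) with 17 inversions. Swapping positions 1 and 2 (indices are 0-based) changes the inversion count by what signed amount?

Positions 1 and 2 hold 18 and 5; after swapping, the array is [19, 5, 18, 8, 0, 7, 1].
Count, for each position, how many later elements it exceeds:
19: 6
5: 2
18: 4
8: 3
0: 0
7: 1
1: 0
Sum: 6 + 2 + 4 + 3 + 0 + 1 + 0 = 16
Change: 16 − 17 = -1

-1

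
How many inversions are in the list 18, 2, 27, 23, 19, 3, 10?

Out-of-order index pairs (1-indexed):
(1,2): 18 > 2
(1,6): 18 > 3
(1,7): 18 > 10
(3,4): 27 > 23
(3,5): 27 > 19
(3,6): 27 > 3
(3,7): 27 > 10
(4,5): 23 > 19
(4,6): 23 > 3
(4,7): 23 > 10
(5,6): 19 > 3
(5,7): 19 > 10
That's 12 pairs.

Out-of-order pairs: 12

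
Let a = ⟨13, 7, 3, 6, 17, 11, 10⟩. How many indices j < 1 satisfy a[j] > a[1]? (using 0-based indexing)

1 such element

The element at index 1 is 7.
Elements before it: 13
Those larger than 7: 13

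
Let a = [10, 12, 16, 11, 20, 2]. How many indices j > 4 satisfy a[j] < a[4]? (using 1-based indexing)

1 such element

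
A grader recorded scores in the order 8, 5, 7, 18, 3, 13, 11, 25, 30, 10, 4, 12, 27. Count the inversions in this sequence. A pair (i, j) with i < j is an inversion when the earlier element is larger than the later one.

28

Count, for each position, how many later elements it exceeds:
8: 4
5: 2
7: 2
18: 6
3: 0
13: 4
11: 2
25: 3
30: 4
10: 1
4: 0
12: 0
27: 0
Sum: 4 + 2 + 2 + 6 + 0 + 4 + 2 + 3 + 4 + 1 + 0 + 0 + 0 = 28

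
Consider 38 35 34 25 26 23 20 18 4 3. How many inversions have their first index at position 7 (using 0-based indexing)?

2

The element at index 7 is 18.
Elements after it: 4, 3
Those smaller than 18: 4, 3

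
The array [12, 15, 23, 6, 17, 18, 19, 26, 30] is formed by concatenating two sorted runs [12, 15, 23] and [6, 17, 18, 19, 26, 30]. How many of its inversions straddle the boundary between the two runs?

6

Count, for every r in R, how many entries of L exceed r:
r = 6: 12, 15, 23 → 3
r = 17: 23 → 1
r = 18: 23 → 1
r = 19: 23 → 1
r = 26: none → 0
r = 30: none → 0
Cross-inversions: 3 + 1 + 1 + 1 + 0 + 0 = 6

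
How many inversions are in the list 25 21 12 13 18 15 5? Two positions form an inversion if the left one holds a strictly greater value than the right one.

Sweep left to right; for each value list the smaller values that follow it:
25: 6
21: 5
12: 1
13: 1
18: 2
15: 1
5: 0
Sum: 6 + 5 + 1 + 1 + 2 + 1 + 0 = 16

There are 16 inversions.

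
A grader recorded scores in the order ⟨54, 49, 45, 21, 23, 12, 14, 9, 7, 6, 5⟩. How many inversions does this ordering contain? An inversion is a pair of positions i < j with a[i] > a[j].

Element-by-element contributions:
54 → 49, 45, 21, 23, 12, 14, 9, 7, 6, 5 → 10
49 → 45, 21, 23, 12, 14, 9, 7, 6, 5 → 9
45 → 21, 23, 12, 14, 9, 7, 6, 5 → 8
21 → 12, 14, 9, 7, 6, 5 → 6
23 → 12, 14, 9, 7, 6, 5 → 6
12 → 9, 7, 6, 5 → 4
14 → 9, 7, 6, 5 → 4
9 → 7, 6, 5 → 3
7 → 6, 5 → 2
6 → 5 → 1
5 → none → 0
Sum: 10 + 9 + 8 + 6 + 6 + 4 + 4 + 3 + 2 + 1 + 0 = 53

53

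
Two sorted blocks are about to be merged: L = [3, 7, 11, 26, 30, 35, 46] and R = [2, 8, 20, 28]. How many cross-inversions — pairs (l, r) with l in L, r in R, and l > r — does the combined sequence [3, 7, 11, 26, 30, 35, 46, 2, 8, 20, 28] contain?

19

For each element r of the right run, count left-run elements greater than r:
r = 2: 3, 7, 11, 26, 30, 35, 46 → 7
r = 8: 11, 26, 30, 35, 46 → 5
r = 20: 26, 30, 35, 46 → 4
r = 28: 30, 35, 46 → 3
Cross-inversions: 7 + 5 + 4 + 3 = 19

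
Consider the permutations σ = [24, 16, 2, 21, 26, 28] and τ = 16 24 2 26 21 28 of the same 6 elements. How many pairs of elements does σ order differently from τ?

2 discordant pairs

Assign each item its position (1..6) in the first ordering, then rewrite the second ordering as that position sequence:
positions: 24→1, 16→2, 2→3, 21→4, 26→5, 28→6
second ordering as positions: [2, 1, 3, 5, 4, 6]
Discordant pairs = inversions in this position sequence.
2: 1 → 1
1: 0
3: 0
5: 4 → 1
4: 0
6: 0
Total: 1 + 0 + 0 + 1 + 0 + 0 = 2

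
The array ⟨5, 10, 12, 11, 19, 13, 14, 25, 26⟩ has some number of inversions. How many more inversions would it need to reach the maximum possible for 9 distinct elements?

33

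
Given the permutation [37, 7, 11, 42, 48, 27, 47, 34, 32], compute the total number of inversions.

15 inversions

For each element, count later entries that are smaller:
37 → 7, 11, 27, 34, 32 → 5
7 → none → 0
11 → none → 0
42 → 27, 34, 32 → 3
48 → 27, 47, 34, 32 → 4
27 → none → 0
47 → 34, 32 → 2
34 → 32 → 1
32 → none → 0
Sum: 5 + 0 + 0 + 3 + 4 + 0 + 2 + 1 + 0 = 15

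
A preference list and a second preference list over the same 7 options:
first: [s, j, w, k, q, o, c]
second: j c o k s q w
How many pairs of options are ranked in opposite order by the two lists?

13

Assign each item its position (1..7) in the first ordering, then rewrite the second ordering as that position sequence:
positions: s→1, j→2, w→3, k→4, q→5, o→6, c→7
second ordering as positions: [2, 7, 6, 4, 1, 5, 3]
Discordant pairs = inversions in this position sequence.
2: 1 → 1
7: 6, 4, 1, 5, 3 → 5
6: 4, 1, 5, 3 → 4
4: 1, 3 → 2
1: 0
5: 3 → 1
3: 0
Total: 1 + 5 + 4 + 2 + 0 + 1 + 0 = 13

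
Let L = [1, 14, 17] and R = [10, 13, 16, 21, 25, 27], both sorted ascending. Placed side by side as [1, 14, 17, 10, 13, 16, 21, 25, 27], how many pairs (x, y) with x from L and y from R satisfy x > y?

Take each right-half value and tally the left-half values above it:
r = 10: 14, 17 → 2
r = 13: 14, 17 → 2
r = 16: 17 → 1
r = 21: none → 0
r = 25: none → 0
r = 27: none → 0
Cross-inversions: 2 + 2 + 1 + 0 + 0 + 0 = 5

5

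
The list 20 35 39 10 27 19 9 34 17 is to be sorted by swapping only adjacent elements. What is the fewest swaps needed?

The minimum number of adjacent swaps to sort an array equals its inversion count, since every such swap removes exactly one inversion.
Count inversions — for each element, later elements that are smaller:
20: 10, 19, 9, 17 → 4
35: 10, 27, 19, 9, 34, 17 → 6
39: 10, 27, 19, 9, 34, 17 → 6
10: 9 → 1
27: 19, 9, 17 → 3
19: 9, 17 → 2
9: none → 0
34: 17 → 1
17: none → 0
Total inversions: 4 + 6 + 6 + 1 + 3 + 2 + 0 + 1 + 0 = 23

There are 23 adjacent swaps.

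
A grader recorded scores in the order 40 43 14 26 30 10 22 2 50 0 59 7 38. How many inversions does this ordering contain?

44 out-of-order pairs

Sweep left to right; for each value list the smaller values that follow it:
40: 9
43: 9
14: 4
26: 5
30: 5
10: 3
22: 3
2: 1
50: 3
0: 0
59: 2
7: 0
38: 0
Sum: 9 + 9 + 4 + 5 + 5 + 3 + 3 + 1 + 3 + 0 + 2 + 0 + 0 = 44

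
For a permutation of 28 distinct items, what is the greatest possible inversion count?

378 inversions

A reversed (strictly descending) arrangement makes every pair an inversion, giving C(28, 2) inversions.
C(28, 2) = 28·27/2 = 378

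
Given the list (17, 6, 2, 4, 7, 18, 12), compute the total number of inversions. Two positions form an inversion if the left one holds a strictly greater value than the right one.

8 inversions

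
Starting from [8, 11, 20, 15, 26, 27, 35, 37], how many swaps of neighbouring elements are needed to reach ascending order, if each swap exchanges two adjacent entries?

The minimum number of adjacent swaps to sort an array equals its inversion count, since every such swap removes exactly one inversion.
Count inversions — for each element, later elements that are smaller:
8: none → 0
11: none → 0
20: 15 → 1
15: none → 0
26: none → 0
27: none → 0
35: none → 0
37: none → 0
Total inversions: 0 + 0 + 1 + 0 + 0 + 0 + 0 + 0 = 1

There is 1 adjacent swap.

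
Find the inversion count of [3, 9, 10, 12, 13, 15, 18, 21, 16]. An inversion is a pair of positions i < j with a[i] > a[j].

2 inversions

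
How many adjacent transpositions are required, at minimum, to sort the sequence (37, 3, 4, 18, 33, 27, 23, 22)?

There are 13 adjacent swaps.

Minimum adjacent swaps = number of inversions (each swap of adjacent out-of-order elements removes one inversion and no swap can remove more).
Count inversions — for each element, later elements that are smaller:
37: 3, 4, 18, 33, 27, 23, 22 → 7
3: none → 0
4: none → 0
18: none → 0
33: 27, 23, 22 → 3
27: 23, 22 → 2
23: 22 → 1
22: none → 0
Total inversions: 7 + 0 + 0 + 0 + 3 + 2 + 1 + 0 = 13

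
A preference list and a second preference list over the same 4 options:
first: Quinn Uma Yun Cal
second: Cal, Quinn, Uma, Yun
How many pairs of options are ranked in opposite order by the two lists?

3

Assign each item its position (1..4) in the first ordering, then rewrite the second ordering as that position sequence:
positions: Quinn→1, Uma→2, Yun→3, Cal→4
second ordering as positions: [4, 1, 2, 3]
Discordant pairs = inversions in this position sequence.
4: 1, 2, 3 → 3
1: 0
2: 0
3: 0
Total: 3 + 0 + 0 + 0 = 3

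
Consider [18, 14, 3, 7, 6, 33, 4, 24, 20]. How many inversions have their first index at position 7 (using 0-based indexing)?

1

The element at index 7 is 24.
Elements after it: 20
Those smaller than 24: 20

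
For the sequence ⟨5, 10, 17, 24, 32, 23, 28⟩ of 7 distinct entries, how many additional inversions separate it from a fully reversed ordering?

18

Maximum inversions for 7 distinct elements is C(7, 2) = 7·6/2 = 21.
Current inversions — for each element, count later smaller elements:
5: 0
10: 0
17: 0
24: 1
32: 2
23: 0
28: 0
Current total: 0 + 0 + 0 + 1 + 2 + 0 + 0 = 3
Shortfall: 21 − 3 = 18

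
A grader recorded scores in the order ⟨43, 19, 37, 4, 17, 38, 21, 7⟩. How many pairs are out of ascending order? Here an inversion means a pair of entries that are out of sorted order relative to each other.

Element-by-element contributions:
43: 7
19: 3
37: 4
4: 0
17: 1
38: 2
21: 1
7: 0
Sum: 7 + 3 + 4 + 0 + 1 + 2 + 1 + 0 = 18

18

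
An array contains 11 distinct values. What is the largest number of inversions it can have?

55

A reversed (strictly descending) arrangement makes every pair an inversion, giving C(11, 2) inversions.
C(11, 2) = 11·10/2 = 55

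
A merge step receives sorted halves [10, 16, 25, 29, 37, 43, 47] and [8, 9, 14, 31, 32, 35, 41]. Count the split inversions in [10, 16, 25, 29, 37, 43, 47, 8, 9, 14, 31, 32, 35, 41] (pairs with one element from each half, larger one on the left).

31

Take each right-half value and tally the left-half values above it:
r = 8: 10, 16, 25, 29, 37, 43, 47 → 7
r = 9: 10, 16, 25, 29, 37, 43, 47 → 7
r = 14: 16, 25, 29, 37, 43, 47 → 6
r = 31: 37, 43, 47 → 3
r = 32: 37, 43, 47 → 3
r = 35: 37, 43, 47 → 3
r = 41: 43, 47 → 2
Cross-inversions: 7 + 7 + 6 + 3 + 3 + 3 + 2 = 31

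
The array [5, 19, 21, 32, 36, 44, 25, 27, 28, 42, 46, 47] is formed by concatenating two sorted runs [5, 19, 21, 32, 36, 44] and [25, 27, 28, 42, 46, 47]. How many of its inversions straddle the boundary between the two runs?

There are 10 split inversions.

For each element r of the right run, count left-run elements greater than r:
r = 25: 32, 36, 44 → 3
r = 27: 32, 36, 44 → 3
r = 28: 32, 36, 44 → 3
r = 42: 44 → 1
r = 46: none → 0
r = 47: none → 0
Cross-inversions: 3 + 3 + 3 + 1 + 0 + 0 = 10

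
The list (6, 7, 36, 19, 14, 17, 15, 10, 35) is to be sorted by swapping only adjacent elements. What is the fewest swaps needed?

14

The minimum number of adjacent swaps to sort an array equals its inversion count, since every such swap removes exactly one inversion.
Count inversions — for each element, later elements that are smaller:
6: none → 0
7: none → 0
36: 19, 14, 17, 15, 10, 35 → 6
19: 14, 17, 15, 10 → 4
14: 10 → 1
17: 15, 10 → 2
15: 10 → 1
10: none → 0
35: none → 0
Total inversions: 0 + 0 + 6 + 4 + 1 + 2 + 1 + 0 + 0 = 14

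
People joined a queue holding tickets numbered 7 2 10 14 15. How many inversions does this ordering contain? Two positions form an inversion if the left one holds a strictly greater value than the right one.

Out-of-order pairs: 1

Listing every pair i<j with a[i]>a[j] (using 1-based positions):
(1,2): 7 > 2
That's 1 pair.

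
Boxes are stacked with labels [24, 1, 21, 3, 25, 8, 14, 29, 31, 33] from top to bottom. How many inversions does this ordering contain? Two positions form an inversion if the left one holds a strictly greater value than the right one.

For each element, count later entries that are smaller:
24 → 1, 21, 3, 8, 14 → 5
1 → none → 0
21 → 3, 8, 14 → 3
3 → none → 0
25 → 8, 14 → 2
8 → none → 0
14 → none → 0
29 → none → 0
31 → none → 0
33 → none → 0
Sum: 5 + 0 + 3 + 0 + 2 + 0 + 0 + 0 + 0 + 0 = 10

10 inversions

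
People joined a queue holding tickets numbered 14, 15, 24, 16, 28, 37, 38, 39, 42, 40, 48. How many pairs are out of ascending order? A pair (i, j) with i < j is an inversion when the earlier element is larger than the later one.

2 inversions

Sweep left to right; for each value list the smaller values that follow it:
14: 0
15: 0
24: 1
16: 0
28: 0
37: 0
38: 0
39: 0
42: 1
40: 0
48: 0
Sum: 0 + 0 + 1 + 0 + 0 + 0 + 0 + 0 + 1 + 0 + 0 = 2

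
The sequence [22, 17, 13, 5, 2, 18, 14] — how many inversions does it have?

Count, for each position, how many later elements it exceeds:
22 → 17, 13, 5, 2, 18, 14 → 6
17 → 13, 5, 2, 14 → 4
13 → 5, 2 → 2
5 → 2 → 1
2 → none → 0
18 → 14 → 1
14 → none → 0
Sum: 6 + 4 + 2 + 1 + 0 + 1 + 0 = 14

14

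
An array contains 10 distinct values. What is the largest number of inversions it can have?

45

A reversed (strictly descending) arrangement makes every pair an inversion, giving C(10, 2) inversions.
C(10, 2) = 10·9/2 = 45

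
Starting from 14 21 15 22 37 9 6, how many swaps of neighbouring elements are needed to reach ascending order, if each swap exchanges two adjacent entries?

The minimum number of adjacent swaps to sort an array equals its inversion count, since every such swap removes exactly one inversion.
Count inversions — for each element, later elements that are smaller:
14: 9, 6 → 2
21: 15, 9, 6 → 3
15: 9, 6 → 2
22: 9, 6 → 2
37: 9, 6 → 2
9: 6 → 1
6: none → 0
Total inversions: 2 + 3 + 2 + 2 + 2 + 1 + 0 = 12

12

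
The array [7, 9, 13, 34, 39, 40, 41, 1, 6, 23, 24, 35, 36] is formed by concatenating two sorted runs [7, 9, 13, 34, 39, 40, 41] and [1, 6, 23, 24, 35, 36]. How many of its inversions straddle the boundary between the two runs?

Cross-inversions: 28

Count, for every r in R, how many entries of L exceed r:
r = 1: 7, 9, 13, 34, 39, 40, 41 → 7
r = 6: 7, 9, 13, 34, 39, 40, 41 → 7
r = 23: 34, 39, 40, 41 → 4
r = 24: 34, 39, 40, 41 → 4
r = 35: 39, 40, 41 → 3
r = 36: 39, 40, 41 → 3
Cross-inversions: 7 + 7 + 4 + 4 + 3 + 3 = 28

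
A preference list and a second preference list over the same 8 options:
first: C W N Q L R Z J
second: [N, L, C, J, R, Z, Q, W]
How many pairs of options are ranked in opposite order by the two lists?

14 pairs

Assign each item its position (1..8) in the first ordering, then rewrite the second ordering as that position sequence:
positions: C→1, W→2, N→3, Q→4, L→5, R→6, Z→7, J→8
second ordering as positions: [3, 5, 1, 8, 6, 7, 4, 2]
Discordant pairs = inversions in this position sequence.
3: 1, 2 → 2
5: 1, 4, 2 → 3
1: 0
8: 6, 7, 4, 2 → 4
6: 4, 2 → 2
7: 4, 2 → 2
4: 2 → 1
2: 0
Total: 2 + 3 + 0 + 4 + 2 + 2 + 1 + 0 = 14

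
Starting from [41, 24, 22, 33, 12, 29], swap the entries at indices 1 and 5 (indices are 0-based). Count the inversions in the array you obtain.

11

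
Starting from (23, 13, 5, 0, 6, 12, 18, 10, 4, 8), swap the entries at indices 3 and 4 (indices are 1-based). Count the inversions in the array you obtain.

26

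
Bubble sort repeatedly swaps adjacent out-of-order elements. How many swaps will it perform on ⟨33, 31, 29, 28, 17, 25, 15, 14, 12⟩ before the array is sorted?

Swaps: 35

The minimum number of adjacent swaps to sort an array equals its inversion count, since every such swap removes exactly one inversion.
Count inversions — for each element, later elements that are smaller:
33: 31, 29, 28, 17, 25, 15, 14, 12 → 8
31: 29, 28, 17, 25, 15, 14, 12 → 7
29: 28, 17, 25, 15, 14, 12 → 6
28: 17, 25, 15, 14, 12 → 5
17: 15, 14, 12 → 3
25: 15, 14, 12 → 3
15: 14, 12 → 2
14: 12 → 1
12: none → 0
Total inversions: 8 + 7 + 6 + 5 + 3 + 3 + 2 + 1 + 0 = 35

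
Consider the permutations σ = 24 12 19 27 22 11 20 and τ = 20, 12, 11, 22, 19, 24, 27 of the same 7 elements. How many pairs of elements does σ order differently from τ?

15 discordant pairs

Assign each item its position (1..7) in the first ordering, then rewrite the second ordering as that position sequence:
positions: 24→1, 12→2, 19→3, 27→4, 22→5, 11→6, 20→7
second ordering as positions: [7, 2, 6, 5, 3, 1, 4]
Discordant pairs = inversions in this position sequence.
7: 2, 6, 5, 3, 1, 4 → 6
2: 1 → 1
6: 5, 3, 1, 4 → 4
5: 3, 1, 4 → 3
3: 1 → 1
1: 0
4: 0
Total: 6 + 1 + 4 + 3 + 1 + 0 + 0 = 15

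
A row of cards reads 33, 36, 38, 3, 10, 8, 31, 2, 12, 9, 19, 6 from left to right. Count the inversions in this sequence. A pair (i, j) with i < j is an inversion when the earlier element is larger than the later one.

43 out-of-order pairs

Element-by-element contributions:
33: 9
36: 9
38: 9
3: 1
10: 4
8: 2
31: 5
2: 0
12: 2
9: 1
19: 1
6: 0
Sum: 9 + 9 + 9 + 1 + 4 + 2 + 5 + 0 + 2 + 1 + 1 + 0 = 43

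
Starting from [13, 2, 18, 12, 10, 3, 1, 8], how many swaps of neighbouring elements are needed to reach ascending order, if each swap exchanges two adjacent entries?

Minimum adjacent swaps = number of inversions (each swap of adjacent out-of-order elements removes one inversion and no swap can remove more).
Count inversions — for each element, later elements that are smaller:
13: 2, 12, 10, 3, 1, 8 → 6
2: 1 → 1
18: 12, 10, 3, 1, 8 → 5
12: 10, 3, 1, 8 → 4
10: 3, 1, 8 → 3
3: 1 → 1
1: none → 0
8: none → 0
Total inversions: 6 + 1 + 5 + 4 + 3 + 1 + 0 + 0 = 20

20 swaps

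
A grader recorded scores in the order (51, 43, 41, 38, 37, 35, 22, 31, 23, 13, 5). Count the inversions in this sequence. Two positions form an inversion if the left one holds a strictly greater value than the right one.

53 out-of-order pairs

For each element, count later entries that are smaller:
51 → 43, 41, 38, 37, 35, 22, 31, 23, 13, 5 → 10
43 → 41, 38, 37, 35, 22, 31, 23, 13, 5 → 9
41 → 38, 37, 35, 22, 31, 23, 13, 5 → 8
38 → 37, 35, 22, 31, 23, 13, 5 → 7
37 → 35, 22, 31, 23, 13, 5 → 6
35 → 22, 31, 23, 13, 5 → 5
22 → 13, 5 → 2
31 → 23, 13, 5 → 3
23 → 13, 5 → 2
13 → 5 → 1
5 → none → 0
Sum: 10 + 9 + 8 + 7 + 6 + 5 + 2 + 3 + 2 + 1 + 0 = 53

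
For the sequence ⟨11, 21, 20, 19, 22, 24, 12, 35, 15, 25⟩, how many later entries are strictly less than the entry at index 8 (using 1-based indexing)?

The element at index 8 is 35.
Elements after it: 15, 25
Those smaller than 35: 15, 25

2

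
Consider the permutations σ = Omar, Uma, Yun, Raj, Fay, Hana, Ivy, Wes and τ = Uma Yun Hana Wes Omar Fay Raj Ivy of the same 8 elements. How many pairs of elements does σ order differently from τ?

Assign each item its position (1..8) in the first ordering, then rewrite the second ordering as that position sequence:
positions: Omar→1, Uma→2, Yun→3, Raj→4, Fay→5, Hana→6, Ivy→7, Wes→8
second ordering as positions: [2, 3, 6, 8, 1, 5, 4, 7]
Discordant pairs = inversions in this position sequence.
2: 1 → 1
3: 1 → 1
6: 1, 5, 4 → 3
8: 1, 5, 4, 7 → 4
1: 0
5: 4 → 1
4: 0
7: 0
Total: 1 + 1 + 3 + 4 + 0 + 1 + 0 + 0 = 10

10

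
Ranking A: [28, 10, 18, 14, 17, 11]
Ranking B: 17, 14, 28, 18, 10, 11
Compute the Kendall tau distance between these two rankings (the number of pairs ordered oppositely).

8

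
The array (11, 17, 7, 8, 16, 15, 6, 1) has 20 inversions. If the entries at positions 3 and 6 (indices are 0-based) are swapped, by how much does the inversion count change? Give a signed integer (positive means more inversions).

-1

Positions 3 and 6 hold 8 and 6; after swapping, the array is [11, 17, 7, 6, 16, 15, 8, 1].
For each element, count later entries that are smaller:
11: 4
17: 6
7: 2
6: 1
16: 3
15: 2
8: 1
1: 0
Sum: 4 + 6 + 2 + 1 + 3 + 2 + 1 + 0 = 19
Change: 19 − 20 = -1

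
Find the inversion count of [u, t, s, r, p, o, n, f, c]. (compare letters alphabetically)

For each element, count later entries that are smaller:
u → t, s, r, p, o, n, f, c → 8
t → s, r, p, o, n, f, c → 7
s → r, p, o, n, f, c → 6
r → p, o, n, f, c → 5
p → o, n, f, c → 4
o → n, f, c → 3
n → f, c → 2
f → c → 1
c → none → 0
Sum: 8 + 7 + 6 + 5 + 4 + 3 + 2 + 1 + 0 = 36

Inversions: 36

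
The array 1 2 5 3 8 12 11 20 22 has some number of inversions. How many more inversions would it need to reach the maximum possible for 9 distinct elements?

34

Maximum inversions for 9 distinct elements is C(9, 2) = 9·8/2 = 36.
Current inversions — for each element, count later smaller elements:
1: 0
2: 0
5: 1
3: 0
8: 0
12: 1
11: 0
20: 0
22: 0
Current total: 0 + 0 + 1 + 0 + 0 + 1 + 0 + 0 + 0 = 2
Shortfall: 36 − 2 = 34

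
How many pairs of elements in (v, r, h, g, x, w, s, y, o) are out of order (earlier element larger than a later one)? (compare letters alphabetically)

16 inversions

Element-by-element contributions:
v → r, h, g, s, o → 5
r → h, g, o → 3
h → g → 1
g → none → 0
x → w, s, o → 3
w → s, o → 2
s → o → 1
y → o → 1
o → none → 0
Sum: 5 + 3 + 1 + 0 + 3 + 2 + 1 + 1 + 0 = 16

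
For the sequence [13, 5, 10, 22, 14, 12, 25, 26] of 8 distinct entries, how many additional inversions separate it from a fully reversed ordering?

22

Maximum inversions for 8 distinct elements is C(8, 2) = 8·7/2 = 28.
Current inversions — for each element, count later smaller elements:
13: 3
5: 0
10: 0
22: 2
14: 1
12: 0
25: 0
26: 0
Current total: 3 + 0 + 0 + 2 + 1 + 0 + 0 + 0 = 6
Shortfall: 28 − 6 = 22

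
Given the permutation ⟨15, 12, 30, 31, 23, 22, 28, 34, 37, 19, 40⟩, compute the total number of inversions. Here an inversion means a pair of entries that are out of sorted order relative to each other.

15

For each element, count later entries that are smaller:
15 → 12 → 1
12 → none → 0
30 → 23, 22, 28, 19 → 4
31 → 23, 22, 28, 19 → 4
23 → 22, 19 → 2
22 → 19 → 1
28 → 19 → 1
34 → 19 → 1
37 → 19 → 1
19 → none → 0
40 → none → 0
Sum: 1 + 0 + 4 + 4 + 2 + 1 + 1 + 1 + 1 + 0 + 0 = 15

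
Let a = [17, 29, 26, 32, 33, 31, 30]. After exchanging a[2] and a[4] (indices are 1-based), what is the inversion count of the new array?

Positions 2 and 4 hold 29 and 32; after swapping, the array is [17, 32, 26, 29, 33, 31, 30].
Count, for each position, how many later elements it exceeds:
17: 0
32: 4
26: 0
29: 0
33: 2
31: 1
30: 0
Sum: 0 + 4 + 0 + 0 + 2 + 1 + 0 = 7

7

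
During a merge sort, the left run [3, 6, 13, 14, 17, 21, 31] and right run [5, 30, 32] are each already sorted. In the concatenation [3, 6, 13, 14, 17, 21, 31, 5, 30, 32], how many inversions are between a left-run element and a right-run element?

Cross-inversions: 7

Take each right-half value and tally the left-half values above it:
r = 5: 6, 13, 14, 17, 21, 31 → 6
r = 30: 31 → 1
r = 32: none → 0
Cross-inversions: 6 + 1 + 0 = 7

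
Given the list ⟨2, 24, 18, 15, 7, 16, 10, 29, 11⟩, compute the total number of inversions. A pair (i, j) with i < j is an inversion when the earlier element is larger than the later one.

Count, for each position, how many later elements it exceeds:
2: 0
24: 6
18: 5
15: 3
7: 0
16: 2
10: 0
29: 1
11: 0
Sum: 0 + 6 + 5 + 3 + 0 + 2 + 0 + 1 + 0 = 17

17 inversions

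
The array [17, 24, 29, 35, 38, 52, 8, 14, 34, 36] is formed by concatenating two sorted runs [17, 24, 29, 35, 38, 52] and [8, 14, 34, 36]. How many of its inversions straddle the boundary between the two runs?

17

For each element r of the right run, count left-run elements greater than r:
r = 8: 17, 24, 29, 35, 38, 52 → 6
r = 14: 17, 24, 29, 35, 38, 52 → 6
r = 34: 35, 38, 52 → 3
r = 36: 38, 52 → 2
Cross-inversions: 6 + 6 + 3 + 2 = 17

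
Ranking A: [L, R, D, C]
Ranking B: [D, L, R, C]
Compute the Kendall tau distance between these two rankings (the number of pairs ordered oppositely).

Assign each item its position (1..4) in the first ordering, then rewrite the second ordering as that position sequence:
positions: L→1, R→2, D→3, C→4
second ordering as positions: [3, 1, 2, 4]
Discordant pairs = inversions in this position sequence.
3: 1, 2 → 2
1: 0
2: 0
4: 0
Total: 2 + 0 + 0 + 0 = 2

There are 2 discordant pairs.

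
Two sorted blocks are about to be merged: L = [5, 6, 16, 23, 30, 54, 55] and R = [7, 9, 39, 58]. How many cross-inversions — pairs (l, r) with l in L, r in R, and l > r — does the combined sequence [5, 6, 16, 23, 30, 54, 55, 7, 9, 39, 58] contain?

For each element r of the right run, count left-run elements greater than r:
r = 7: 16, 23, 30, 54, 55 → 5
r = 9: 16, 23, 30, 54, 55 → 5
r = 39: 54, 55 → 2
r = 58: none → 0
Cross-inversions: 5 + 5 + 2 + 0 = 12

Cross-inversions: 12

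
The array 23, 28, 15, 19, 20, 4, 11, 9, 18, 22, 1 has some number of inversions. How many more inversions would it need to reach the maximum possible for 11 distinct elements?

17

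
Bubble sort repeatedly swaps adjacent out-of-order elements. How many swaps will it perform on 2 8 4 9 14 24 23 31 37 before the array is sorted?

2

The minimum number of adjacent swaps to sort an array equals its inversion count, since every such swap removes exactly one inversion.
Count inversions — for each element, later elements that are smaller:
2: none → 0
8: 4 → 1
4: none → 0
9: none → 0
14: none → 0
24: 23 → 1
23: none → 0
31: none → 0
37: none → 0
Total inversions: 0 + 1 + 0 + 0 + 0 + 1 + 0 + 0 + 0 = 2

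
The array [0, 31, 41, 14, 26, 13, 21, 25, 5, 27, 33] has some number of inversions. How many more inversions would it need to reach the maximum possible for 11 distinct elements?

Maximum inversions for 11 distinct elements is C(11, 2) = 11·10/2 = 55.
Current inversions — for each element, count later smaller elements:
0: 0
31: 7
41: 8
14: 2
26: 4
13: 1
21: 1
25: 1
5: 0
27: 0
33: 0
Current total: 0 + 7 + 8 + 2 + 4 + 1 + 1 + 1 + 0 + 0 + 0 = 24
Shortfall: 55 − 24 = 31

31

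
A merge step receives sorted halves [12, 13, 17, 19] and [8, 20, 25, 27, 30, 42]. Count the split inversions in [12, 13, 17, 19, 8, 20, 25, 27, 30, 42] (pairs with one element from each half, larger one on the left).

4 split inversions

Take each right-half value and tally the left-half values above it:
r = 8: 12, 13, 17, 19 → 4
r = 20: none → 0
r = 25: none → 0
r = 27: none → 0
r = 30: none → 0
r = 42: none → 0
Cross-inversions: 4 + 0 + 0 + 0 + 0 + 0 = 4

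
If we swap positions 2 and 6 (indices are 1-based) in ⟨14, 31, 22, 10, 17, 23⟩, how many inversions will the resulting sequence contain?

6

Positions 2 and 6 hold 31 and 23; after swapping, the array is [14, 23, 22, 10, 17, 31].
Count, for each position, how many later elements it exceeds:
14 → 10 → 1
23 → 22, 10, 17 → 3
22 → 10, 17 → 2
10 → none → 0
17 → none → 0
31 → none → 0
Sum: 1 + 3 + 2 + 0 + 0 + 0 = 6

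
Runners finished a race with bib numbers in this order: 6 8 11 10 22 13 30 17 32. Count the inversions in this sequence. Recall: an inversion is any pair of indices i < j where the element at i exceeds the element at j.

Element-by-element contributions:
6 → none → 0
8 → none → 0
11 → 10 → 1
10 → none → 0
22 → 13, 17 → 2
13 → none → 0
30 → 17 → 1
17 → none → 0
32 → none → 0
Sum: 0 + 0 + 1 + 0 + 2 + 0 + 1 + 0 + 0 = 4

4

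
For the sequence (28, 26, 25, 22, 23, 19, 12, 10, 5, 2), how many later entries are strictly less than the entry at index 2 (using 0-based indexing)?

The element at index 2 is 25.
Elements after it: 22, 23, 19, 12, 10, 5, 2
Those smaller than 25: 22, 23, 19, 12, 10, 5, 2

7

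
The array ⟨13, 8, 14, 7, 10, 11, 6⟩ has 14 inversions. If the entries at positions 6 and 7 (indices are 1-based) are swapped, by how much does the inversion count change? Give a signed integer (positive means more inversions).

Positions 6 and 7 hold 11 and 6; after swapping, the array is [13, 8, 14, 7, 10, 6, 11].
Count, for each position, how many later elements it exceeds:
13 → 8, 7, 10, 6, 11 → 5
8 → 7, 6 → 2
14 → 7, 10, 6, 11 → 4
7 → 6 → 1
10 → 6 → 1
6 → none → 0
11 → none → 0
Sum: 5 + 2 + 4 + 1 + 1 + 0 + 0 = 13
Change: 13 − 14 = -1

-1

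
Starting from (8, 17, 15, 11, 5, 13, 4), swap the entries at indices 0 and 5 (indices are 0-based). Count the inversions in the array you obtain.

18

Positions 0 and 5 hold 8 and 13; after swapping, the array is [13, 17, 15, 11, 5, 8, 4].
Sweep left to right; for each value list the smaller values that follow it:
13: 4
17: 5
15: 4
11: 3
5: 1
8: 1
4: 0
Sum: 4 + 5 + 4 + 3 + 1 + 1 + 0 = 18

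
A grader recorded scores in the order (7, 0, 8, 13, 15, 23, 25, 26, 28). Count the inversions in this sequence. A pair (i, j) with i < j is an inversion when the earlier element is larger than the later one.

There is 1 inversion.

Sweep left to right; for each value list the smaller values that follow it:
7 → 0 → 1
0 → none → 0
8 → none → 0
13 → none → 0
15 → none → 0
23 → none → 0
25 → none → 0
26 → none → 0
28 → none → 0
Sum: 1 + 0 + 0 + 0 + 0 + 0 + 0 + 0 + 0 = 1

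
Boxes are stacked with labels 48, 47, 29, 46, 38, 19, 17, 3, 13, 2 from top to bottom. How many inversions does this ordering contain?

Sweep left to right; for each value list the smaller values that follow it:
48 → 47, 29, 46, 38, 19, 17, 3, 13, 2 → 9
47 → 29, 46, 38, 19, 17, 3, 13, 2 → 8
29 → 19, 17, 3, 13, 2 → 5
46 → 38, 19, 17, 3, 13, 2 → 6
38 → 19, 17, 3, 13, 2 → 5
19 → 17, 3, 13, 2 → 4
17 → 3, 13, 2 → 3
3 → 2 → 1
13 → 2 → 1
2 → none → 0
Sum: 9 + 8 + 5 + 6 + 5 + 4 + 3 + 1 + 1 + 0 = 42

42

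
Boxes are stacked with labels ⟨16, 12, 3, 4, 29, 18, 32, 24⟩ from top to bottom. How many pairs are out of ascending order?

Count, for each position, how many later elements it exceeds:
16 → 12, 3, 4 → 3
12 → 3, 4 → 2
3 → none → 0
4 → none → 0
29 → 18, 24 → 2
18 → none → 0
32 → 24 → 1
24 → none → 0
Sum: 3 + 2 + 0 + 0 + 2 + 0 + 1 + 0 = 8

There are 8 out-of-order pairs.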